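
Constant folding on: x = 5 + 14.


5 + 14 = 19 at compile time
Optimized: x = 19


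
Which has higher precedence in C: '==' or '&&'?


'==' is equality (level 6); '&&' is logical AND (level 2)
Higher level binds tighter
'==' has higher precedence than '&&'


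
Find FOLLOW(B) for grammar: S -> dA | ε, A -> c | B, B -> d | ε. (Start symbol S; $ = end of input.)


$ ∈ FOLLOW(S). For each A -> αBβ: add FIRST(β)\{ε} to FOLLOW(B); if β nullable, add FOLLOW(A).
FOLLOW(B) = {$}


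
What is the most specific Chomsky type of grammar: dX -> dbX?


LHS has context (more than one symbol) and |LHS| ≤ |RHS|
Classification: Type 1 (Context-Sensitive)


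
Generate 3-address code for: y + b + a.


Break into single-operator statements:
t1 = y + b
t2 = t1 + a


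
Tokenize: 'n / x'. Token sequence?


Scan left to right, longest-match per lexeme
Tokens: ID(n), OP(/), ID(x)


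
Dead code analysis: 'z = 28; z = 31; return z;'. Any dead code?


first assignment to z is overwritten before any read
Dead: 'z = 28'


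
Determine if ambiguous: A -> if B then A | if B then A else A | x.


dangling else: 'if B then if B then x else x' parses two ways
Ambiguous


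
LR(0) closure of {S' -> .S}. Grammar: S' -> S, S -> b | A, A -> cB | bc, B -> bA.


Start: S' -> .S
For each item with dot before a nonterminal B, add B -> .γ for every B-production
Closure: [S' -> .S, S -> .b, S -> .A, A -> .cB, A -> .bc]


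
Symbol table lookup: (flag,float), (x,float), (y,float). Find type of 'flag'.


Lookup 'flag' → type float


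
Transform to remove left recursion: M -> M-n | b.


Left-recursive alternatives: M-n; non-recursive: b
Introduce M': M -> bM', M' -> -nM' | ε


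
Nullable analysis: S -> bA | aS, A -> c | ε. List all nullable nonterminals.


A nonterminal is nullable iff some alternative derives ε (directly, or every symbol in it is nullable)
Nullable: {A}


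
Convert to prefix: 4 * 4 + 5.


left-to-right (same/higher precedence on left): tree is (+ (* 4 4) 5)
Prefix: + * 4 4 5


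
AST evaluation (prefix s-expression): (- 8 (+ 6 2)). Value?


Evaluate inner: (+ 6 2) = 8
Evaluate root: (- 8 8) = 0
Result: 0


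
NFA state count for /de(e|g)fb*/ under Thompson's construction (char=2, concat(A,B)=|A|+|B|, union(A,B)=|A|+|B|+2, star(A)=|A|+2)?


Syntax tree has 6 char leaf(s), 1 union(s), 1 star(s)
chars contribute 6×2 = 12; each union adds +2; each star adds +2
Total: 12 + 2 + 2 = 16 states


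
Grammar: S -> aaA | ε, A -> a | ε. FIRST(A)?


Per alternative of A: FIRST(a) = {a}; FIRST(ε) = {ε}
FIRST(A) = {a, ε}


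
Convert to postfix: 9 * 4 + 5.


Left to right (same or higher precedence on left)
Postfix: 9 4 * 5 +


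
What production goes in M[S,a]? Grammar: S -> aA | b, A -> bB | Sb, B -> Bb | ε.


For [S, a]: 'a' ∈ FIRST(aA)
Entry: S -> aA


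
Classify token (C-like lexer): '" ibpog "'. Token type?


Pattern: double-quoted sequence
Type: STRING_LITERAL


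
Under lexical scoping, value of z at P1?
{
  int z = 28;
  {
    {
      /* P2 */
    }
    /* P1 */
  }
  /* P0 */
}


P1's block does not declare z; resolves to the enclosing declaration at depth 0
z = 28


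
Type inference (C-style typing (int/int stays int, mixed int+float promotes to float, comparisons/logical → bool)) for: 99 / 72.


Operand types: int / int
Rule: mixed int/float promotes to float; int/int stays int
Result type: int


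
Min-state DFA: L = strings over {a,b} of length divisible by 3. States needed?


Track length mod 3: states 0..2, accept at 0
Minimal DFA: 3 states


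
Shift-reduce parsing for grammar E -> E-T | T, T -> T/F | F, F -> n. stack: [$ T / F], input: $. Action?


handle 'T/F' on top
Action: reduce (T -> T/F)


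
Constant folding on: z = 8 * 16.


8 * 16 = 128 at compile time
Optimized: z = 128


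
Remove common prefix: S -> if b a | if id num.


Common prefix: 'if'
Factored: S -> if S', S' -> b a | id num


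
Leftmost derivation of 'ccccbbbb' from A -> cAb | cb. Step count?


Derivation: A => cAb => ccAbb => cccAbbb => ccccbbbb
Steps: 4


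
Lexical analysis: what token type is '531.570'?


Pattern: digits with a decimal point
Type: FLOAT_LITERAL


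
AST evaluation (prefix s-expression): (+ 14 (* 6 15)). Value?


Evaluate inner: (* 6 15) = 90
Evaluate root: (+ 14 90) = 104
Result: 104


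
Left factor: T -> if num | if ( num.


Common prefix: 'if'
Factored: T -> if T', T' -> num | ( num


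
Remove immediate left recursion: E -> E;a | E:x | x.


Left-recursive alternatives: E;a, E:x; non-recursive: x
Introduce E': E -> xE', E' -> ;aE' | :xE' | ε


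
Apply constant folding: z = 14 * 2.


14 * 2 = 28 at compile time
Optimized: z = 28


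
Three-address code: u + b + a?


Break into single-operator statements:
t1 = u + b
t2 = t1 + a


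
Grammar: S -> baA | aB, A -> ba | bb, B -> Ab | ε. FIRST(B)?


Per alternative of B: FIRST(Ab) = {b}; FIRST(ε) = {ε}
FIRST(B) = {b, ε}


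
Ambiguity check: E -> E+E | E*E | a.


'a+a*a' has two parse trees (no precedence encoded between + and *)
Ambiguous


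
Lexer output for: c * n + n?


Scan left to right, longest-match per lexeme
Tokens: ID(c), OP(*), ID(n), OP(+), ID(n)


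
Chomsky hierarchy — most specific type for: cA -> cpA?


LHS has context (more than one symbol) and |LHS| ≤ |RHS|
Classification: Type 1 (Context-Sensitive)


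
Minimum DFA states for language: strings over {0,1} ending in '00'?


Track the longest suffix of input matching a prefix of '00': 3 classes (prefixes of length 0..2)
Minimal DFA: 3 states


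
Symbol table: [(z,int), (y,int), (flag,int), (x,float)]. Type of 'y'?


Lookup 'y' → type int


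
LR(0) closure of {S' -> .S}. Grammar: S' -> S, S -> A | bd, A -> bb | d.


Start: S' -> .S
For each item with dot before a nonterminal B, add B -> .γ for every B-production
Closure: [S' -> .S, S -> .A, S -> .bd, A -> .bb, A -> .d]


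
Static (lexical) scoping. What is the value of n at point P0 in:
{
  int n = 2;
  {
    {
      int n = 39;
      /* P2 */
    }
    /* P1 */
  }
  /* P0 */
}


n declared in the same block as P0
n = 2


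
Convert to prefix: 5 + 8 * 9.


'*' binds tighter: tree is (+ 5 (* 8 9))
Prefix: + 5 * 8 9


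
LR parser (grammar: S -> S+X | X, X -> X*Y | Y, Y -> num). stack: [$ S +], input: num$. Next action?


no handle ('S+' is not any RHS); shift 'num'
Action: shift


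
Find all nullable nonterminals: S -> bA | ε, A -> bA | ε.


A nonterminal is nullable iff some alternative derives ε (directly, or every symbol in it is nullable)
Nullable: {A, S}


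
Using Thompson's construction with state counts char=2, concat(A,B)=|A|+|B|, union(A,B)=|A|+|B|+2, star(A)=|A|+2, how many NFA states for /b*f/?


Syntax tree has 2 char leaf(s), 0 union(s), 1 star(s)
chars contribute 2×2 = 4; each union adds +2; each star adds +2
Total: 4 + 0 + 2 = 6 states


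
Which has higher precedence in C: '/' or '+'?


'/' is multiplicative (level 10); '+' is additive (level 9)
Higher level binds tighter
'/' has higher precedence than '+'


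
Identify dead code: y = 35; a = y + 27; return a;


y is read by a's definition; a is returned
No dead code


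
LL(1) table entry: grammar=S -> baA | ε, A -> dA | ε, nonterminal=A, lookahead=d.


For [A, d]: 'd' ∈ FIRST(dA)
Entry: A -> dA


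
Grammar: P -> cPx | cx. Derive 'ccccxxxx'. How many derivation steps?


Derivation: P => cPx => ccPxx => cccPxxx => ccccxxxx
Steps: 4


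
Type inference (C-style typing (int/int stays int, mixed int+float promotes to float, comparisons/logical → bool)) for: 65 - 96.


Operand types: int - int
Rule: mixed int/float promotes to float; int/int stays int
Result type: int


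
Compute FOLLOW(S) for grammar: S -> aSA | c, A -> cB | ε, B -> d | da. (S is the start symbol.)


$ ∈ FOLLOW(S). For each A -> αBβ: add FIRST(β)\{ε} to FOLLOW(B); if β nullable, add FOLLOW(A).
FOLLOW(S) = {$, c}


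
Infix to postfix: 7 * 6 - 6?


Left to right (same or higher precedence on left)
Postfix: 7 6 * 6 -


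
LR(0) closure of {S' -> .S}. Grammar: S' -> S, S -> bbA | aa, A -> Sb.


Start: S' -> .S
For each item with dot before a nonterminal B, add B -> .γ for every B-production
Closure: [S' -> .S, S -> .bbA, S -> .aa]


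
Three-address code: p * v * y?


Break into single-operator statements:
t1 = p * v
t2 = t1 * y


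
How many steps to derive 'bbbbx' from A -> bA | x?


Derivation: A => bA => bbA => bbbA => bbbbA => bbbbx
Steps: 5


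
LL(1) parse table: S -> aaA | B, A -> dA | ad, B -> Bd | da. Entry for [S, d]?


For [S, d]: 'd' ∈ FIRST(B)
Entry: S -> B


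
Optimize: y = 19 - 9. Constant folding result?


19 - 9 = 10 at compile time
Optimized: y = 10


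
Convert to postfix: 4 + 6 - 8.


Left to right (same or higher precedence on left)
Postfix: 4 6 + 8 -


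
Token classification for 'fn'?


Pattern: letter/underscore followed by alphanumerics, not a keyword
Type: IDENTIFIER


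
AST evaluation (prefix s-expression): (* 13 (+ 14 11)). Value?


Evaluate inner: (+ 14 11) = 25
Evaluate root: (* 13 25) = 325
Result: 325


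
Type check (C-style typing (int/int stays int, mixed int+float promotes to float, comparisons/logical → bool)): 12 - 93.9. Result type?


Operand types: int - float
Rule: mixed int/float promotes to float; int/int stays int
Result type: float


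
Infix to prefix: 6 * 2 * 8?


left-to-right (same/higher precedence on left): tree is (* (* 6 2) 8)
Prefix: * * 6 2 8


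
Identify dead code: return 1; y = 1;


statement follows a return and is unreachable
Dead: 'y = 1'


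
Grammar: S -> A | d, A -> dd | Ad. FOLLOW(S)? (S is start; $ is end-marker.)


$ ∈ FOLLOW(S). For each A -> αBβ: add FIRST(β)\{ε} to FOLLOW(B); if β nullable, add FOLLOW(A).
FOLLOW(S) = {$}


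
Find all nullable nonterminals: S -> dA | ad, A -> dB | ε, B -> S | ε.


A nonterminal is nullable iff some alternative derives ε (directly, or every symbol in it is nullable)
Nullable: {A, B}


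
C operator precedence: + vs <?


'+' is additive (level 9); '<' is relational (level 7)
Higher level binds tighter
'+' has higher precedence than '<'


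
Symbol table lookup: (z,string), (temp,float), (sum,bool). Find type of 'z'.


Lookup 'z' → type string


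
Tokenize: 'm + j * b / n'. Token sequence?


Scan left to right, longest-match per lexeme
Tokens: ID(m), OP(+), ID(j), OP(*), ID(b), OP(/), ID(n)


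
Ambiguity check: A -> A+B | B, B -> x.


precedence layered via separate nonterminal B: deterministic
Unambiguous


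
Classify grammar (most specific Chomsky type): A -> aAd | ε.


Single nonterminal LHS, but a^n d^n is not regular
Classification: Type 2 (Context-Free)


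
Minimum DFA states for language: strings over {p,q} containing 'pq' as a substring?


KMP-style automaton: 2 progress states + 1 absorbing accept = 3
Minimal DFA: 3 states


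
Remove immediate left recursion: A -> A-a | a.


Left-recursive alternatives: A-a; non-recursive: a
Introduce A': A -> aA', A' -> -aA' | ε


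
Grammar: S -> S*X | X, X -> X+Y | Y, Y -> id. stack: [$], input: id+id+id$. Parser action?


no handle on stack; shift 'id'
Action: shift


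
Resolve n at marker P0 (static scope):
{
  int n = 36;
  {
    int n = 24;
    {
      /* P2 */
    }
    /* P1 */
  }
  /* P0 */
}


n declared in the same block as P0
n = 36


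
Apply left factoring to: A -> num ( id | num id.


Common prefix: 'num'
Factored: A -> num A', A' -> ( id | id


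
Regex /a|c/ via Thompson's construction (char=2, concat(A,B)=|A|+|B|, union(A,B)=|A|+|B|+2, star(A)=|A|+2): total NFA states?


Syntax tree has 2 char leaf(s), 1 union(s), 0 star(s)
chars contribute 2×2 = 4; each union adds +2; each star adds +2
Total: 4 + 2 + 0 = 6 states


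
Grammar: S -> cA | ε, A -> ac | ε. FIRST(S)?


Per alternative of S: FIRST(cA) = {c}; FIRST(ε) = {ε}
FIRST(S) = {c, ε}


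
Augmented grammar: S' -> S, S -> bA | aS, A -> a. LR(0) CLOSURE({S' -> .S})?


Start: S' -> .S
For each item with dot before a nonterminal B, add B -> .γ for every B-production
Closure: [S' -> .S, S -> .bA, S -> .aS]


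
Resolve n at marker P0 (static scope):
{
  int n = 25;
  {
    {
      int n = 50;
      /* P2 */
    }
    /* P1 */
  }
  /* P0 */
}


n declared in the same block as P0
n = 25


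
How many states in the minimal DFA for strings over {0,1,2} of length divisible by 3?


Track length mod 3: states 0..2, accept at 0
Minimal DFA: 3 states


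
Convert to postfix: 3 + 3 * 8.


* has higher precedence, evaluate 3*8 first
Postfix: 3 3 8 * +


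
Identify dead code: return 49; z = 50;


statement follows a return and is unreachable
Dead: 'z = 50'


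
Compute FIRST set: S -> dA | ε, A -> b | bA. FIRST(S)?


Per alternative of S: FIRST(dA) = {d}; FIRST(ε) = {ε}
FIRST(S) = {d, ε}


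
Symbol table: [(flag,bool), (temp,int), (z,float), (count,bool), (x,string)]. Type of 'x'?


Lookup 'x' → type string


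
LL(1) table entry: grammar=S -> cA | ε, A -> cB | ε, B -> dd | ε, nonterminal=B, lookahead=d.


For [B, d]: 'd' ∈ FIRST(dd)
Entry: B -> dd


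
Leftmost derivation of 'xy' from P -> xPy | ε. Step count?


Derivation: P => xPy => xy
Steps: 2


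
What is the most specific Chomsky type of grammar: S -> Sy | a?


Left-linear: every RHS is a terminal or one nonterminal followed by a terminal
Classification: Type 3 (Regular)


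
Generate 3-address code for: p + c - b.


Break into single-operator statements:
t1 = p + c
t2 = t1 - b


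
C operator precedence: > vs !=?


'>' is relational (level 7); '!=' is equality (level 6)
Higher level binds tighter
'>' has higher precedence than '!='


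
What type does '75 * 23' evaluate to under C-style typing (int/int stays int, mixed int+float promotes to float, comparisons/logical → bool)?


Operand types: int * int
Rule: mixed int/float promotes to float; int/int stays int
Result type: int


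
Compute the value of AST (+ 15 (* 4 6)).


Evaluate inner: (* 4 6) = 24
Evaluate root: (+ 15 24) = 39
Result: 39


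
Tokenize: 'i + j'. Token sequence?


Scan left to right, longest-match per lexeme
Tokens: ID(i), OP(+), ID(j)


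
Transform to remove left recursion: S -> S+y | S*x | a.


Left-recursive alternatives: S+y, S*x; non-recursive: a
Introduce S': S -> aS', S' -> +yS' | *xS' | ε


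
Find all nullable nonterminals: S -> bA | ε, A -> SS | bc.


A nonterminal is nullable iff some alternative derives ε (directly, or every symbol in it is nullable)
Nullable: {A, S}


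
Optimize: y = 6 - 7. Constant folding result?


6 - 7 = -1 at compile time
Optimized: y = -1


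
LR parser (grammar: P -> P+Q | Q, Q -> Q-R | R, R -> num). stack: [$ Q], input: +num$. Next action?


lookahead ∉ {-} so Q won't extend; reduce P -> Q
Action: reduce (P -> Q)


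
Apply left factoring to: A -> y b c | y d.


Common prefix: 'y'
Factored: A -> y A', A' -> b c | d


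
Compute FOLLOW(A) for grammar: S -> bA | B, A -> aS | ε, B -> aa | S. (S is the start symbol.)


$ ∈ FOLLOW(S). For each A -> αBβ: add FIRST(β)\{ε} to FOLLOW(B); if β nullable, add FOLLOW(A).
FOLLOW(A) = {$}


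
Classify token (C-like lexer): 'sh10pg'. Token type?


Pattern: letter/underscore followed by alphanumerics, not a keyword
Type: IDENTIFIER


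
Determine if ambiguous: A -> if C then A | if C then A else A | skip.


dangling else: 'if C then if C then skip else skip' parses two ways
Ambiguous


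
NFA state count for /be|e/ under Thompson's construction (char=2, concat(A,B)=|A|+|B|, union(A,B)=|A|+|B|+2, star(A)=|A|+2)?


Syntax tree has 3 char leaf(s), 1 union(s), 0 star(s)
chars contribute 3×2 = 6; each union adds +2; each star adds +2
Total: 6 + 2 + 0 = 8 states


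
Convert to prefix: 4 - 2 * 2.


'*' binds tighter: tree is (- 4 (* 2 2))
Prefix: - 4 * 2 2


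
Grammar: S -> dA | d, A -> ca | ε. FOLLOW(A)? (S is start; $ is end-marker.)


$ ∈ FOLLOW(S). For each A -> αBβ: add FIRST(β)\{ε} to FOLLOW(B); if β nullable, add FOLLOW(A).
FOLLOW(A) = {$}


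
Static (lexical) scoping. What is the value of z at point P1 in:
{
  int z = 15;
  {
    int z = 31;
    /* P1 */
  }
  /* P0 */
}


z declared in the same block as P1
z = 31


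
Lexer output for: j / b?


Scan left to right, longest-match per lexeme
Tokens: ID(j), OP(/), ID(b)


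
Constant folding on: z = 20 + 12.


20 + 12 = 32 at compile time
Optimized: z = 32


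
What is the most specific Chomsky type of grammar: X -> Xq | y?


Left-linear: every RHS is a terminal or one nonterminal followed by a terminal
Classification: Type 3 (Regular)


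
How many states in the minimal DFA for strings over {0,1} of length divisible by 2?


Track length mod 2: states 0..1, accept at 0
Minimal DFA: 2 states


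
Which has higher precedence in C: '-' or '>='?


'-' is additive (level 9); '>=' is relational (level 7)
Higher level binds tighter
'-' has higher precedence than '>='


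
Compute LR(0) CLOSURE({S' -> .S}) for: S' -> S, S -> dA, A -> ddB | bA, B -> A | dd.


Start: S' -> .S
For each item with dot before a nonterminal B, add B -> .γ for every B-production
Closure: [S' -> .S, S -> .dA]


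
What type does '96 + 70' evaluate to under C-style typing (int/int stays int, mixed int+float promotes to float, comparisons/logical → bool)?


Operand types: int + int
Rule: mixed int/float promotes to float; int/int stays int
Result type: int


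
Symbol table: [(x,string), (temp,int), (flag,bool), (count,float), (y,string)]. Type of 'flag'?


Lookup 'flag' → type bool


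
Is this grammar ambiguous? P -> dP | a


right-linear, alternatives start with distinct terminals 'd' vs 'a': unique leftmost derivation
Unambiguous


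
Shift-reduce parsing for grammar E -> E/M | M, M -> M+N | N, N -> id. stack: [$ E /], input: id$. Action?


no handle ('E/' is not any RHS); shift 'id'
Action: shift


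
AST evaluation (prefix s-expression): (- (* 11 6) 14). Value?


Evaluate inner: (* 11 6) = 66
Evaluate root: (- 66 14) = 52
Result: 52


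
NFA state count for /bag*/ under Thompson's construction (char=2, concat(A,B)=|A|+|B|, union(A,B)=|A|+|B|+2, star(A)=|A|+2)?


Syntax tree has 3 char leaf(s), 0 union(s), 1 star(s)
chars contribute 3×2 = 6; each union adds +2; each star adds +2
Total: 6 + 0 + 2 = 8 states


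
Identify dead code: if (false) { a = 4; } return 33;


condition is constant false, so the whole block is unreachable
Dead: 'if (false) { a = 4; }'


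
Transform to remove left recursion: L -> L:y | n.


Left-recursive alternatives: L:y; non-recursive: n
Introduce L': L -> nL', L' -> :yL' | ε


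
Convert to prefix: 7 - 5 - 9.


left-to-right (same/higher precedence on left): tree is (- (- 7 5) 9)
Prefix: - - 7 5 9


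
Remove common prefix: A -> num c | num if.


Common prefix: 'num'
Factored: A -> num A', A' -> c | if


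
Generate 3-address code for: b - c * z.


Break into single-operator statements:
t1 = c * z
t2 = b - t1


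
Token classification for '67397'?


Pattern: digits only
Type: INTEGER_LITERAL


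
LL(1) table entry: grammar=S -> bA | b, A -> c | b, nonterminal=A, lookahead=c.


For [A, c]: 'c' ∈ FIRST(c)
Entry: A -> c


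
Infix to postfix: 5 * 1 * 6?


Left to right (same or higher precedence on left)
Postfix: 5 1 * 6 *


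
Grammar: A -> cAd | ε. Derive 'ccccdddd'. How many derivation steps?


Derivation: A => cAd => ccAdd => cccAddd => ccccAdddd => ccccdddd
Steps: 5


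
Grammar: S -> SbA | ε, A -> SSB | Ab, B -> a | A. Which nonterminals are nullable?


A nonterminal is nullable iff some alternative derives ε (directly, or every symbol in it is nullable)
Nullable: {S}


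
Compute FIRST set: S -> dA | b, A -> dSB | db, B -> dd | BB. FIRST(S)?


Per alternative of S: FIRST(dA) = {d}; FIRST(b) = {b}
FIRST(S) = {b, d}


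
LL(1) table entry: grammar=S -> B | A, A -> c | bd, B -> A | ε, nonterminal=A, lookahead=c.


For [A, c]: 'c' ∈ FIRST(c)
Entry: A -> c


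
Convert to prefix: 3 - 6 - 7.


left-to-right (same/higher precedence on left): tree is (- (- 3 6) 7)
Prefix: - - 3 6 7


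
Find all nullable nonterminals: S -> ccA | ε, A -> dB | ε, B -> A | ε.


A nonterminal is nullable iff some alternative derives ε (directly, or every symbol in it is nullable)
Nullable: {A, B, S}


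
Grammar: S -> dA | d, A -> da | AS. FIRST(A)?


Per alternative of A: FIRST(da) = {d}; FIRST(AS) = {d}
FIRST(A) = {d}


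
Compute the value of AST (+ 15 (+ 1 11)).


Evaluate inner: (+ 1 11) = 12
Evaluate root: (+ 15 12) = 27
Result: 27


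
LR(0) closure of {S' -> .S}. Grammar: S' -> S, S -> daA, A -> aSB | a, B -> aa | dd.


Start: S' -> .S
For each item with dot before a nonterminal B, add B -> .γ for every B-production
Closure: [S' -> .S, S -> .daA]


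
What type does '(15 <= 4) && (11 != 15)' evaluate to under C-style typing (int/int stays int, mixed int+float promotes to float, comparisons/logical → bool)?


Operand types: bool && bool
Rule: logical operators take bool operands and yield bool
Result type: bool


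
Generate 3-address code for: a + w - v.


Break into single-operator statements:
t1 = a + w
t2 = t1 - v


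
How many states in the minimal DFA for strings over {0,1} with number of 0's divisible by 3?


Track (count of 0) mod 3: states 0..2, accept at 0
Minimal DFA: 3 states


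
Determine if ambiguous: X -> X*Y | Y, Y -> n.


precedence layered via separate nonterminal Y: deterministic
Unambiguous


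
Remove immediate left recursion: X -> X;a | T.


Left-recursive alternatives: X;a; non-recursive: T
Introduce X': X -> TX', X' -> ;aX' | ε


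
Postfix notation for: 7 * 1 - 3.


Left to right (same or higher precedence on left)
Postfix: 7 1 * 3 -


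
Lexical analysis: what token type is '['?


Pattern: delimiter/punctuation
Type: PUNCTUATION


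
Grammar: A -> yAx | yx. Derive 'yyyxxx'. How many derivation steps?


Derivation: A => yAx => yyAxx => yyyxxx
Steps: 3


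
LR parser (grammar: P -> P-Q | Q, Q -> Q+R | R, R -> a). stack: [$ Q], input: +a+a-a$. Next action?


shift '+' to continue Q -> Q+R
Action: shift


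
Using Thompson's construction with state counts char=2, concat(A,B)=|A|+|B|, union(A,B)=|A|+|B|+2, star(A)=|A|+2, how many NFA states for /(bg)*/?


Syntax tree has 2 char leaf(s), 0 union(s), 1 star(s)
chars contribute 2×2 = 4; each union adds +2; each star adds +2
Total: 4 + 0 + 2 = 6 states


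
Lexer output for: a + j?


Scan left to right, longest-match per lexeme
Tokens: ID(a), OP(+), ID(j)


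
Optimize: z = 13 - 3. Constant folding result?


13 - 3 = 10 at compile time
Optimized: z = 10


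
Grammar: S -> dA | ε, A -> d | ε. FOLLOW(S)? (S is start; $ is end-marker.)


$ ∈ FOLLOW(S). For each A -> αBβ: add FIRST(β)\{ε} to FOLLOW(B); if β nullable, add FOLLOW(A).
FOLLOW(S) = {$}


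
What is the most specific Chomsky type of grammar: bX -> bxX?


LHS has context (more than one symbol) and |LHS| ≤ |RHS|
Classification: Type 1 (Context-Sensitive)


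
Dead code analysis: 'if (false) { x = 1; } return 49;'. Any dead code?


condition is constant false, so the whole block is unreachable
Dead: 'if (false) { x = 1; }'


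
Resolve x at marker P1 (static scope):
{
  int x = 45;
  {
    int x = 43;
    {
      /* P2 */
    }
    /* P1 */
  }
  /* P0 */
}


x declared in the same block as P1
x = 43


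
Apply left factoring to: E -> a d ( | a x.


Common prefix: 'a'
Factored: E -> a E', E' -> d ( | x


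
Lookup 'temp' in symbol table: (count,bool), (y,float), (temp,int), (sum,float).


Lookup 'temp' → type int


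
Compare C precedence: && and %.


'%' is multiplicative (level 10); '&&' is logical AND (level 2)
Higher level binds tighter
'%' has higher precedence than '&&'


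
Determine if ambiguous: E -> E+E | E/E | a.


'a+a/a' has two parse trees (no precedence encoded between + and /)
Ambiguous


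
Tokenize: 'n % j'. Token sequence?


Scan left to right, longest-match per lexeme
Tokens: ID(n), OP(%), ID(j)


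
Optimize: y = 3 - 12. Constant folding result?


3 - 12 = -9 at compile time
Optimized: y = -9


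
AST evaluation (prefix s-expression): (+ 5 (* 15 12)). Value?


Evaluate inner: (* 15 12) = 180
Evaluate root: (+ 5 180) = 185
Result: 185


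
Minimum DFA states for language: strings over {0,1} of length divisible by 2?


Track length mod 2: states 0..1, accept at 0
Minimal DFA: 2 states


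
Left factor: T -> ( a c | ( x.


Common prefix: '('
Factored: T -> ( T', T' -> a c | x


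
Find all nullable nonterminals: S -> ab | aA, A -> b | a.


A nonterminal is nullable iff some alternative derives ε (directly, or every symbol in it is nullable)
Nullable: {}


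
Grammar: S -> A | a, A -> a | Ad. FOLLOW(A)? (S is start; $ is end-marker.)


$ ∈ FOLLOW(S). For each A -> αBβ: add FIRST(β)\{ε} to FOLLOW(B); if β nullable, add FOLLOW(A).
FOLLOW(A) = {$, d}


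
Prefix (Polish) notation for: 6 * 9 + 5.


left-to-right (same/higher precedence on left): tree is (+ (* 6 9) 5)
Prefix: + * 6 9 5


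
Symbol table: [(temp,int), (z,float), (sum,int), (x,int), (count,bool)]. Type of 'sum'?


Lookup 'sum' → type int


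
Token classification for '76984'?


Pattern: digits only
Type: INTEGER_LITERAL


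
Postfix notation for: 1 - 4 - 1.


Left to right (same or higher precedence on left)
Postfix: 1 4 - 1 -


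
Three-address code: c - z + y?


Break into single-operator statements:
t1 = c - z
t2 = t1 + y


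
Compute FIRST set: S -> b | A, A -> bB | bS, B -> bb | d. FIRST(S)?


Per alternative of S: FIRST(b) = {b}; FIRST(A) = {b}
FIRST(S) = {b}


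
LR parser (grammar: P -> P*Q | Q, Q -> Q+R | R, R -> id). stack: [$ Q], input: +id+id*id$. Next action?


shift '+' to continue Q -> Q+R
Action: shift


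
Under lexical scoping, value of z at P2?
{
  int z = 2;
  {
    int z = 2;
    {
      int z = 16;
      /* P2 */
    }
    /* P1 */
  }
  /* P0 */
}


z declared in the same block as P2
z = 16


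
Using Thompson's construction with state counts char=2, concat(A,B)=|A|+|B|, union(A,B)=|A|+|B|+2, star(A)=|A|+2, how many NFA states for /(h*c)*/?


Syntax tree has 2 char leaf(s), 0 union(s), 2 star(s)
chars contribute 2×2 = 4; each union adds +2; each star adds +2
Total: 4 + 0 + 4 = 8 states


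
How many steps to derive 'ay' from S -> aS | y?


Derivation: S => aS => ay
Steps: 2


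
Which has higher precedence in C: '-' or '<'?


'-' is additive (level 9); '<' is relational (level 7)
Higher level binds tighter
'-' has higher precedence than '<'


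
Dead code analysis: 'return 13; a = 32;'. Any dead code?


statement follows a return and is unreachable
Dead: 'a = 32'


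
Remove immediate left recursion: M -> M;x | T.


Left-recursive alternatives: M;x; non-recursive: T
Introduce M': M -> TM', M' -> ;xM' | ε


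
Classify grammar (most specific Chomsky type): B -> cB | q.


Right-linear: every RHS is a terminal or a terminal followed by one nonterminal
Classification: Type 3 (Regular)


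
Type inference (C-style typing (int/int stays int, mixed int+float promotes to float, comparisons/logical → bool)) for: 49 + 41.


Operand types: int + int
Rule: mixed int/float promotes to float; int/int stays int
Result type: int


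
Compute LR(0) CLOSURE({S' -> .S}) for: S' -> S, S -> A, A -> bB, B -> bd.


Start: S' -> .S
For each item with dot before a nonterminal B, add B -> .γ for every B-production
Closure: [S' -> .S, S -> .A, A -> .bB]


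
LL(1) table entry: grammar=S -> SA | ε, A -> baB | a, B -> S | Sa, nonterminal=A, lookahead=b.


For [A, b]: 'b' ∈ FIRST(baB)
Entry: A -> baB


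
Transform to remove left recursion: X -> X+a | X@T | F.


Left-recursive alternatives: X+a, X@T; non-recursive: F
Introduce X': X -> FX', X' -> +aX' | @TX' | ε


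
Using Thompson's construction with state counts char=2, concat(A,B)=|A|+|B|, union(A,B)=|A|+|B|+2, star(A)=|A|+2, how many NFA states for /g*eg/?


Syntax tree has 3 char leaf(s), 0 union(s), 1 star(s)
chars contribute 3×2 = 6; each union adds +2; each star adds +2
Total: 6 + 0 + 2 = 8 states


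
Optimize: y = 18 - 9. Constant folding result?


18 - 9 = 9 at compile time
Optimized: y = 9


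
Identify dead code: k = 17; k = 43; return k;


first assignment to k is overwritten before any read
Dead: 'k = 17'


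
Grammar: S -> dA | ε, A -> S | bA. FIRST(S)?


Per alternative of S: FIRST(dA) = {d}; FIRST(ε) = {ε}
FIRST(S) = {d, ε}


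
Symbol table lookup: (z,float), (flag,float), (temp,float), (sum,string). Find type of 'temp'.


Lookup 'temp' → type float


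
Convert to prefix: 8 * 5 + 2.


left-to-right (same/higher precedence on left): tree is (+ (* 8 5) 2)
Prefix: + * 8 5 2


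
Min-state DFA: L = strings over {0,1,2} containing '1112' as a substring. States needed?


KMP-style automaton: 4 progress states + 1 absorbing accept = 5
Minimal DFA: 5 states


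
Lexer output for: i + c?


Scan left to right, longest-match per lexeme
Tokens: ID(i), OP(+), ID(c)


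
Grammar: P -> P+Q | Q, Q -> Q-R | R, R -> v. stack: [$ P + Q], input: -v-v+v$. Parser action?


'-' can extend Q; shift to build Q -> Q-R
Action: shift


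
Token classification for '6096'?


Pattern: digits only
Type: INTEGER_LITERAL


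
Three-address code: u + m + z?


Break into single-operator statements:
t1 = u + m
t2 = t1 + z


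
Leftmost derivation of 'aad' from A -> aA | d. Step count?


Derivation: A => aA => aaA => aad
Steps: 3


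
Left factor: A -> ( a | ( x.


Common prefix: '('
Factored: A -> ( A', A' -> a | x


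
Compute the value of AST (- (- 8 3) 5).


Evaluate inner: (- 8 3) = 5
Evaluate root: (- 5 5) = 0
Result: 0


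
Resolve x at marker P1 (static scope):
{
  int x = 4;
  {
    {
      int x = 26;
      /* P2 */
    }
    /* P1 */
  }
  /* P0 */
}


P1's block does not declare x; resolves to the enclosing declaration at depth 0
x = 4


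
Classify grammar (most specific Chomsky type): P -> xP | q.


Right-linear: every RHS is a terminal or a terminal followed by one nonterminal
Classification: Type 3 (Regular)


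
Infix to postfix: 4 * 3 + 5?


Left to right (same or higher precedence on left)
Postfix: 4 3 * 5 +


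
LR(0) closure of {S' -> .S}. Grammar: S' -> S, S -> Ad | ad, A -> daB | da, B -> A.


Start: S' -> .S
For each item with dot before a nonterminal B, add B -> .γ for every B-production
Closure: [S' -> .S, S -> .Ad, S -> .ad, A -> .daB, A -> .da]


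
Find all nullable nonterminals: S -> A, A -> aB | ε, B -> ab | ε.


A nonterminal is nullable iff some alternative derives ε (directly, or every symbol in it is nullable)
Nullable: {A, B, S}


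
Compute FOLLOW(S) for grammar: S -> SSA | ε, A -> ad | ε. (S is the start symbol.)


$ ∈ FOLLOW(S). For each A -> αBβ: add FIRST(β)\{ε} to FOLLOW(B); if β nullable, add FOLLOW(A).
FOLLOW(S) = {$, a}


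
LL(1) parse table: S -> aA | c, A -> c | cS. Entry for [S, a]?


For [S, a]: 'a' ∈ FIRST(aA)
Entry: S -> aA


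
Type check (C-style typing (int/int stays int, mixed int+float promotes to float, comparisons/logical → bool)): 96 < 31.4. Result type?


Operand types: int < float
Rule: comparison yields bool
Result type: bool


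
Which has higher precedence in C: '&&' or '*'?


'*' is multiplicative (level 10); '&&' is logical AND (level 2)
Higher level binds tighter
'*' has higher precedence than '&&'


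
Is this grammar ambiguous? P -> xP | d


right-linear, alternatives start with distinct terminals 'x' vs 'd': unique leftmost derivation
Unambiguous


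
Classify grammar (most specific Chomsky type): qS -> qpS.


LHS has context (more than one symbol) and |LHS| ≤ |RHS|
Classification: Type 1 (Context-Sensitive)


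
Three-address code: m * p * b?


Break into single-operator statements:
t1 = m * p
t2 = t1 * b


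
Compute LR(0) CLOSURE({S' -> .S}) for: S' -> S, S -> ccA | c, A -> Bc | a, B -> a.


Start: S' -> .S
For each item with dot before a nonterminal B, add B -> .γ for every B-production
Closure: [S' -> .S, S -> .ccA, S -> .c]


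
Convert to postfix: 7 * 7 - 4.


Left to right (same or higher precedence on left)
Postfix: 7 7 * 4 -


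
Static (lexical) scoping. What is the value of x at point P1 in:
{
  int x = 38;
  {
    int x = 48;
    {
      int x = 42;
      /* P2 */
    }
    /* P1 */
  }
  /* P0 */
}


x declared in the same block as P1
x = 48


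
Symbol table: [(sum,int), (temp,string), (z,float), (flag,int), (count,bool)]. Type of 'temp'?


Lookup 'temp' → type string


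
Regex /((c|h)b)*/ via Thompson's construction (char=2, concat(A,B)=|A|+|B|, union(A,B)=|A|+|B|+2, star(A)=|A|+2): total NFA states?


Syntax tree has 3 char leaf(s), 1 union(s), 1 star(s)
chars contribute 3×2 = 6; each union adds +2; each star adds +2
Total: 6 + 2 + 2 = 10 states


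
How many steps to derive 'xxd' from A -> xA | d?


Derivation: A => xA => xxA => xxd
Steps: 3


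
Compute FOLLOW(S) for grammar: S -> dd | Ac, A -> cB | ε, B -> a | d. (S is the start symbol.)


$ ∈ FOLLOW(S). For each A -> αBβ: add FIRST(β)\{ε} to FOLLOW(B); if β nullable, add FOLLOW(A).
FOLLOW(S) = {$}


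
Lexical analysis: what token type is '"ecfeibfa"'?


Pattern: double-quoted sequence
Type: STRING_LITERAL


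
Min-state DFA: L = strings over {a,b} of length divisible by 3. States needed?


Track length mod 3: states 0..2, accept at 0
Minimal DFA: 3 states


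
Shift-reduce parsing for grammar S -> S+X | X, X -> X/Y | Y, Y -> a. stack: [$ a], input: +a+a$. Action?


'a' on top is the handle for Y -> a
Action: reduce (Y -> a)


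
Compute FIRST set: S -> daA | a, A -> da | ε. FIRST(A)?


Per alternative of A: FIRST(da) = {d}; FIRST(ε) = {ε}
FIRST(A) = {d, ε}


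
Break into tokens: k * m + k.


Scan left to right, longest-match per lexeme
Tokens: ID(k), OP(*), ID(m), OP(+), ID(k)


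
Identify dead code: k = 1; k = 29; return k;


first assignment to k is overwritten before any read
Dead: 'k = 1'


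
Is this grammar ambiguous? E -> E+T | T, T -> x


precedence layered via separate nonterminal T: deterministic
Unambiguous


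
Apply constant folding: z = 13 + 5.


13 + 5 = 18 at compile time
Optimized: z = 18


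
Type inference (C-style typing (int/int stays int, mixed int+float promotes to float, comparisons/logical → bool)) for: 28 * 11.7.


Operand types: int * float
Rule: mixed int/float promotes to float; int/int stays int
Result type: float


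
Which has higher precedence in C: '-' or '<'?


'-' is additive (level 9); '<' is relational (level 7)
Higher level binds tighter
'-' has higher precedence than '<'


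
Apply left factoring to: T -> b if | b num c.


Common prefix: 'b'
Factored: T -> b T', T' -> if | num c


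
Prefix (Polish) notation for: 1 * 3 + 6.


left-to-right (same/higher precedence on left): tree is (+ (* 1 3) 6)
Prefix: + * 1 3 6


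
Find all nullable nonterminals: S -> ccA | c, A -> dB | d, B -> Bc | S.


A nonterminal is nullable iff some alternative derives ε (directly, or every symbol in it is nullable)
Nullable: {}


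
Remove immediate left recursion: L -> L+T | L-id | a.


Left-recursive alternatives: L+T, L-id; non-recursive: a
Introduce L': L -> aL', L' -> +TL' | -idL' | ε


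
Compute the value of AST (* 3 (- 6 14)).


Evaluate inner: (- 6 14) = -8
Evaluate root: (* 3 -8) = -24
Result: -24


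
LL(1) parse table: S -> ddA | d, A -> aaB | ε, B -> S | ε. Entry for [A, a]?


For [A, a]: 'a' ∈ FIRST(aaB)
Entry: A -> aaB


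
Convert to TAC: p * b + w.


Break into single-operator statements:
t1 = p * b
t2 = t1 + w


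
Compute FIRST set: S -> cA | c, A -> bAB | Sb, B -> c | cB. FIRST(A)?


Per alternative of A: FIRST(bAB) = {b}; FIRST(Sb) = {c}
FIRST(A) = {b, c}


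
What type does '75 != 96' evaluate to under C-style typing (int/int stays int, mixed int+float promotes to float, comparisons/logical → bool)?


Operand types: int != int
Rule: comparison yields bool
Result type: bool


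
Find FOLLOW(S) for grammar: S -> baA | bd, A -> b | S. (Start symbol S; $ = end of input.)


$ ∈ FOLLOW(S). For each A -> αBβ: add FIRST(β)\{ε} to FOLLOW(B); if β nullable, add FOLLOW(A).
FOLLOW(S) = {$}


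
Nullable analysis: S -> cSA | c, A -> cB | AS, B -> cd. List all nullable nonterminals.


A nonterminal is nullable iff some alternative derives ε (directly, or every symbol in it is nullable)
Nullable: {}


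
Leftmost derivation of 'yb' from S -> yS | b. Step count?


Derivation: S => yS => yb
Steps: 2


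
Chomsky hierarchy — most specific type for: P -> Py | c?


Left-linear: every RHS is a terminal or one nonterminal followed by a terminal
Classification: Type 3 (Regular)


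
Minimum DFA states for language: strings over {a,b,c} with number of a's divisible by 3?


Track (count of a) mod 3: states 0..2, accept at 0
Minimal DFA: 3 states


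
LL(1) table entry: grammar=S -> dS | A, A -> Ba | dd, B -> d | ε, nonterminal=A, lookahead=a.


For [A, a]: 'a' ∈ FIRST(Ba)
Entry: A -> Ba


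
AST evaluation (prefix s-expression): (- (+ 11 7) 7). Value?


Evaluate inner: (+ 11 7) = 18
Evaluate root: (- 18 7) = 11
Result: 11


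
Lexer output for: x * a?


Scan left to right, longest-match per lexeme
Tokens: ID(x), OP(*), ID(a)


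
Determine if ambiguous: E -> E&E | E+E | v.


'v&v+v' has two parse trees (no precedence encoded between & and +)
Ambiguous


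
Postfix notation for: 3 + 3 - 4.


Left to right (same or higher precedence on left)
Postfix: 3 3 + 4 -


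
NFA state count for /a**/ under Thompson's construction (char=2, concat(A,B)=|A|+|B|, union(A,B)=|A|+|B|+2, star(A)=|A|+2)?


Syntax tree has 1 char leaf(s), 0 union(s), 2 star(s)
chars contribute 1×2 = 2; each union adds +2; each star adds +2
Total: 2 + 0 + 4 = 6 states


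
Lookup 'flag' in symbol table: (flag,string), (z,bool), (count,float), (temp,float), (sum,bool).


Lookup 'flag' → type string


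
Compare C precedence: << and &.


'<<' is shift (level 8); '&' is bitwise AND (level 5)
Higher level binds tighter
'<<' has higher precedence than '&'


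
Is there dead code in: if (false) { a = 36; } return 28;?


condition is constant false, so the whole block is unreachable
Dead: 'if (false) { a = 36; }'


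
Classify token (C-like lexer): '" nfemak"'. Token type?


Pattern: double-quoted sequence
Type: STRING_LITERAL


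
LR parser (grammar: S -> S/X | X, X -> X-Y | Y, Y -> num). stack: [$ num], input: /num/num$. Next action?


'num' on top is the handle for Y -> num
Action: reduce (Y -> num)
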